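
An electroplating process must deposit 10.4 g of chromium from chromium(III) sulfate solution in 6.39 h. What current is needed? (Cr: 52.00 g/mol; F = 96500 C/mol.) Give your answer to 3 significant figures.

n(Cr) = 10.4 / 52.00 = 0.2000 mol
Cr³⁺ + 3e⁻ → Cr, so n(e⁻) = 3 × 0.2000 = 0.6000 mol
Q = 0.6000 × 96500 = 57900 C
I = Q / t = 57900 / 23004 s = 2.52 A

2.52 A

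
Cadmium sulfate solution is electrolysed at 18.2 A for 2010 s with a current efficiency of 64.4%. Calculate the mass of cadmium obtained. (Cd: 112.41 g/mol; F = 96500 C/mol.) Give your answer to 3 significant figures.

Q = 18.2 × 2010 = 36580 C
n(e⁻) = 36580 / 96500 = 0.3791 mol
Cd²⁺ + 2e⁻ → Cd, so theoretical m(Cd) = 0.1896 × 112.41 = 21.31 g
Actual mass = 64.4% × 21.31 = 13.7 g

13.7 g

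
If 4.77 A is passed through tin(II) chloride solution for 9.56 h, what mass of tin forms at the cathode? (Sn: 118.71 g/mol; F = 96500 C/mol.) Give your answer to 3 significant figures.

101 g

Q = It = 4.77 × 34416 = 1.642×10^5 C
Moles of electrons = 1.642×10^5 / 96500 = 1.702 mol
Sn²⁺ + 2e⁻ → Sn, so n(Sn) = 1.702 / 2 = 0.8510 mol
m = 0.8510 × 118.71 = 101 g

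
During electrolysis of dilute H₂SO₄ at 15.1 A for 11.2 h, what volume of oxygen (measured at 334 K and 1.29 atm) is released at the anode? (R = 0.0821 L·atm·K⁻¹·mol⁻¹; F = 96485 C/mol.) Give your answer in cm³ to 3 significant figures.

Charge passed = 15.1 × 40320 = 6.088×10^5 C
n(e⁻) = Q/F = 6.088×10^5/96485 = 6.310 mol
2H₂O → O₂ + 4H⁺ + 4e⁻, so n(O₂) = 6.310 / 4 = 1.578 mol
V = nRT/P = 1.578 × 0.0821 × 334 / 1.29 = 33.54 L
= 33500 cm³

33500 cm³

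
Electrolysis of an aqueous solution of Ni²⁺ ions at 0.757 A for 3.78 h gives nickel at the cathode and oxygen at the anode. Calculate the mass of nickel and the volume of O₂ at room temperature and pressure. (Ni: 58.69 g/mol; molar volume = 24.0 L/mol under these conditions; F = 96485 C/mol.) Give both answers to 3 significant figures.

3.13 g Ni; 0.641 L O₂

Q = 0.757 × 13608 = 10300 C; n(e⁻) = 10300 / 96485 = 0.1068 mol
Cathode: Ni²⁺ + 2e⁻ → Ni → n(Ni) = 0.1068/2 = 0.05340 mol → 3.13 g
Anode: 2H₂O → O₂ + 4H⁺ + 4e⁻ → n(O₂) = 0.1068/4 = 0.02670 mol → 0.641 L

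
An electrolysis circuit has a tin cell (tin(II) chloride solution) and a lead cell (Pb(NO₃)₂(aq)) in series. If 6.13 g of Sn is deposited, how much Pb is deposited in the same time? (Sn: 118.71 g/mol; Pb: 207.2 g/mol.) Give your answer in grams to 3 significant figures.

10.7 g

n(Sn) = 6.13 / 118.71 = 0.05164 mol
Sn²⁺ + 2e⁻ → Sn, so n(e⁻) = 2 × 0.05164 = 0.1033 mol
Since the cells are in series, n(e⁻) in the Pb cell is also 0.1033 mol.
Pb²⁺ + 2e⁻ → Pb, so n(Pb) = 0.1033 / 2 = 0.05165 mol
m(Pb) = 0.05165 × 207.2 = 10.7 g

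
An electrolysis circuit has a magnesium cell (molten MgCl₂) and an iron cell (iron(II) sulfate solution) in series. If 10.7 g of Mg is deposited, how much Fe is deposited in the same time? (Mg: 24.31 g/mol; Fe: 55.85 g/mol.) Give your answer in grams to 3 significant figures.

n(Mg) = 10.7 / 24.31 = 0.4401 mol
Mg²⁺ + 2e⁻ → Mg, so n(e⁻) = 2 × 0.4401 = 0.8802 mol
Same current for the same time ⇒ same n(e⁻) = 0.8802 mol in both cells.
Fe²⁺ + 2e⁻ → Fe, so n(Fe) = 0.8802 / 2 = 0.4401 mol
m(Fe) = 0.4401 × 55.85 = 24.6 g

24.6 g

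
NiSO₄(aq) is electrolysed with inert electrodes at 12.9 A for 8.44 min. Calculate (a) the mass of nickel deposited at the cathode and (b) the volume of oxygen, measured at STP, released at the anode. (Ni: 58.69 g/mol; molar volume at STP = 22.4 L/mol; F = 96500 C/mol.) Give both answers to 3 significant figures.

Q = 12.9 × 506.4 = 6533 C; n(e⁻) = 6533 / 96500 = 0.06770 mol
Cathode: Ni²⁺ + 2e⁻ → Ni → n(Ni) = 0.06770/2 = 0.03385 mol → 1.99 g
Anode: 2H₂O → O₂ + 4H⁺ + 4e⁻ → n(O₂) = 0.06770/4 = 0.01693 mol → 0.379 L

1.99 g Ni; 0.379 L O₂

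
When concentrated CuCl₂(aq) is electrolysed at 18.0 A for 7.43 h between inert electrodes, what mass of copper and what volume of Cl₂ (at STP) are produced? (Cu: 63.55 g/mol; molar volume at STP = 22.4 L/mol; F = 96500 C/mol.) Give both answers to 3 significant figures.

Q = 18.0 × 26748 = 4.815×10^5 C; n(e⁻) = 4.815×10^5 / 96500 = 4.990 mol
Cathode: Cu²⁺ + 2e⁻ → Cu → n(Cu) = 4.990/2 = 2.495 mol → 159 g
Anode: 2Cl⁻ → Cl₂ + 2e⁻ → n(Cl₂) = 4.990/2 = 2.495 mol → 55.9 L

159 g Cu; 55.9 L Cl₂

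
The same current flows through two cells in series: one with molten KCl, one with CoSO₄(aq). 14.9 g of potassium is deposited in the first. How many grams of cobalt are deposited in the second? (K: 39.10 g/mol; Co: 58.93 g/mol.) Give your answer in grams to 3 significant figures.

11.2 g

n(K) = 14.9 / 39.10 = 0.3811 mol
K⁺ + e⁻ → K, so n(e⁻) = 0.3811 mol
In series, the same 0.3811 mol of electrons flows through the second cell.
Co²⁺ + 2e⁻ → Co, so n(Co) = 0.3811 / 2 = 0.1906 mol
m(Co) = 0.1906 × 58.93 = 11.2 g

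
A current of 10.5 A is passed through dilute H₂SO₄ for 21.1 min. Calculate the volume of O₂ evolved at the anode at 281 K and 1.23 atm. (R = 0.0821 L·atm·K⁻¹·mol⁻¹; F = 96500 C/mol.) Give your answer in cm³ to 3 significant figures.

646 cm³

Charge passed = 10.5 × 1266 = 13290 C
Moles of electrons = 13290 / 96500 = 0.1377 mol
2H₂O → O₂ + 4H⁺ + 4e⁻, so n(O₂) = 0.1377 / 4 = 0.03443 mol
V = nRT/P = 0.03443 × 0.0821 × 281 / 1.23 = 0.6458 L
= 646 cm³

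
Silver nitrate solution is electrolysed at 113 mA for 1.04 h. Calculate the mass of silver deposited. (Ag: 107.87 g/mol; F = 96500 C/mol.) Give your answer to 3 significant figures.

Q = 0.113 A × 3744 s = 423.1 C
n(e⁻) = Q/F = 423.1/96500 = 0.004384 mol
Ag⁺ + e⁻ → Ag, so n(Ag) = 0.004384 mol
m = 0.004384 × 107.87 = 0.473 g

0.473 g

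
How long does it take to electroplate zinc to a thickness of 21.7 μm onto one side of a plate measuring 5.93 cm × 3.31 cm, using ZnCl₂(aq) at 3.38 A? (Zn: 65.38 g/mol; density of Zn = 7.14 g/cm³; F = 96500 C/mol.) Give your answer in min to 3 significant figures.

4.43 min

Plated area = 5.93 × 3.31 = 19.63 cm²
Volume = 19.63 × 21.7×10⁻⁴ cm = 0.04260 cm³
m(Zn) = 0.04260 × 7.14 = 0.3042 g
n(Zn) = 0.3042 / 65.38 = 0.004653 mol; n(e⁻) = 2 × 0.004653 = 0.009306 mol
Q = 0.009306 × 96500 = 898.0 C
t = 898.0 / 3.38 = 265.7 s = 4.43 min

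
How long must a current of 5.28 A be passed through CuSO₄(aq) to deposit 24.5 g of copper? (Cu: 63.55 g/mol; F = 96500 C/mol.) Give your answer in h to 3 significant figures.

3.91 h

n(Cu) = 24.5 / 63.55 = 0.3855 mol
Cu²⁺ + 2e⁻ → Cu, so n(e⁻) = 2 × 0.3855 = 0.7710 mol
Q = 0.7710 × 96500 = 74400 C
t = Q / I = 74400 / 5.28 = 14090 s = 3.91 h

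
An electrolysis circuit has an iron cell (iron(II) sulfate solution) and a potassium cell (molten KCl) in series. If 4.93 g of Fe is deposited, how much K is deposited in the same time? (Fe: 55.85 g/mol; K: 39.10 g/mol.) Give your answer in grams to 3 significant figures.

6.90 g

n(Fe) = 4.93 / 55.85 = 0.08827 mol
Fe²⁺ + 2e⁻ → Fe, so n(e⁻) = 2 × 0.08827 = 0.1765 mol
The cells are in series, so the same charge (and hence the same n(e⁻) = 0.1765 mol) passes through both.
K⁺ + e⁻ → K, so n(K) = 0.1765 mol
m(K) = 0.1765 × 39.10 = 6.90 g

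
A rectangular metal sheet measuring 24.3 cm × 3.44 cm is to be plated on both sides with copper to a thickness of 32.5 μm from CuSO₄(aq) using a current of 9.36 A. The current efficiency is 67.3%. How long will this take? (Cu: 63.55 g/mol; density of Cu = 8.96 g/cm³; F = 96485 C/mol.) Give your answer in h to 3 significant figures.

Plated area = 2 × 24.3 × 3.44 = 167.2 cm²
Volume = 167.2 × 32.5×10⁻⁴ cm = 0.5434 cm³
m(Cu) = 0.5434 × 8.96 = 4.869 g
n(Cu) = 4.869 / 63.55 = 0.07662 mol; n(e⁻) = 2 × 0.07662 = 0.1532 mol
Q = 0.1532 × 96485 / 0.673 = 21960 C
t = 21960 / 9.36 = 2346 s = 0.652 h

0.652 h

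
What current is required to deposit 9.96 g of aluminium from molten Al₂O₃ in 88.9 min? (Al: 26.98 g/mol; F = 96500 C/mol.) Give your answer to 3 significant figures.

n(Al) = 9.96 / 26.98 = 0.3692 mol
Al³⁺ + 3e⁻ → Al, so n(e⁻) = 3 × 0.3692 = 1.108 mol
Q = 1.108 × 96500 = 1.069×10^5 C
I = Q / t = 1.069×10^5 / 5334 s = 20.0 A

20.0 A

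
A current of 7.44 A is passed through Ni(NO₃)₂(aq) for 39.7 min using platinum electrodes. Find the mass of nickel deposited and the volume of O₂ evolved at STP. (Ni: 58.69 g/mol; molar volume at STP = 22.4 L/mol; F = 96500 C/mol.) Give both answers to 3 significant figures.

Q = 7.44 × 2382 = 17720 C; n(e⁻) = 17720 / 96500 = 0.1836 mol
Cathode: Ni²⁺ + 2e⁻ → Ni → n(Ni) = 0.1836/2 = 0.09180 mol → 5.39 g
Anode: 2H₂O → O₂ + 4H⁺ + 4e⁻ → n(O₂) = 0.1836/4 = 0.04590 mol → 1.03 L

5.39 g Ni; 1.03 L O₂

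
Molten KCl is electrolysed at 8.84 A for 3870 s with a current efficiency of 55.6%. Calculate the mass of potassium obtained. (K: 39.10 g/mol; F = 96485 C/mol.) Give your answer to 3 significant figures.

7.71 g

Q = 8.84 × 3870 = 34210 C
n(e⁻) = 34210 / 96485 = 0.3546 mol
K⁺ + e⁻ → K, so theoretical m(K) = 0.3546 × 39.10 = 13.86 g
Actual mass = 55.6% × 13.86 = 7.71 g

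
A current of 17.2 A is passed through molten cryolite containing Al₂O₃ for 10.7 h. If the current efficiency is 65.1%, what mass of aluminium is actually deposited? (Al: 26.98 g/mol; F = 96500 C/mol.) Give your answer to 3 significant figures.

Q = 17.2 × 38520 = 6.625×10^5 C
n(e⁻) = 6.625×10^5 / 96500 = 6.865 mol
Al³⁺ + 3e⁻ → Al, so theoretical m(Al) = 2.288 × 26.98 = 61.73 g
Actual mass = 65.1% × 61.73 = 40.2 g

40.2 g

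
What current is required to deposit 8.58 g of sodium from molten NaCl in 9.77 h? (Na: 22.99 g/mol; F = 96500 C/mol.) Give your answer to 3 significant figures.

1.02 A

n(Na) = 8.58 / 22.99 = 0.3732 mol
Na⁺ + e⁻ → Na, so n(e⁻) = 0.3732 mol
Q = 0.3732 × 96500 = 36010 C
I = Q / t = 36010 / 35172 s = 1.02 A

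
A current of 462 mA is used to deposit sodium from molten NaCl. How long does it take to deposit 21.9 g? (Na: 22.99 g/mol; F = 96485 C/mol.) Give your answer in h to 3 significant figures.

n(Na) = 21.9 / 22.99 = 0.9526 mol
Na⁺ + e⁻ → Na, so n(e⁻) = 0.9526 mol
Q = 0.9526 × 96485 = 91910 C
t = Q / I = 91910 / 0.462 = 1.989×10^5 s = 55.3 h

55.3 h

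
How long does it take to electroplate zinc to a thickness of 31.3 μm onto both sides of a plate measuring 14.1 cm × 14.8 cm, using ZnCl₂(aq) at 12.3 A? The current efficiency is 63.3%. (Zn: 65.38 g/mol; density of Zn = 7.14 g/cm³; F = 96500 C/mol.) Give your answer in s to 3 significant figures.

3540 s

Plated area = 2 × 14.1 × 14.8 = 417.4 cm²
Volume = 417.4 × 31.3×10⁻⁴ cm = 1.306 cm³
m(Zn) = 1.306 × 7.14 = 9.325 g
n(Zn) = 9.325 / 65.38 = 0.1426 mol; n(e⁻) = 2 × 0.1426 = 0.2852 mol
Q = 0.2852 × 96500 / 0.633 = 43480 C
t = 43480 / 12.3 = 3535 s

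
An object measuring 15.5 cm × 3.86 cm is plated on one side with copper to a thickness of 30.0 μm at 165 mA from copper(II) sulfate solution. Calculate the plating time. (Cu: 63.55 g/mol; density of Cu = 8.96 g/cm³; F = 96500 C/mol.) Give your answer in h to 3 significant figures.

8.22 h

Plated area = 15.5 × 3.86 = 59.83 cm²
Volume = 59.83 × 30.0×10⁻⁴ cm = 0.1795 cm³
m(Cu) = 0.1795 × 8.96 = 1.608 g
n(Cu) = 1.608 / 63.55 = 0.02530 mol; n(e⁻) = 2 × 0.02530 = 0.05060 mol
Q = 0.05060 × 96500 = 4883 C
t = 4883 / 0.165 = 29590 s = 8.22 h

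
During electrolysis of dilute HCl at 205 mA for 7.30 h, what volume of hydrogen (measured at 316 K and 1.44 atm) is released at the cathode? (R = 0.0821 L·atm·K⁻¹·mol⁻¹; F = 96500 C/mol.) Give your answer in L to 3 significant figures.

0.503 L

Q = 0.205 A × 26280 s = 5387 C
n(e⁻) = Q/F = 5387/96500 = 0.05582 mol
2H⁺ + 2e⁻ → H₂, so n(H₂) = 0.05582 / 2 = 0.02791 mol
V = nRT/P = 0.02791 × 0.0821 × 316 / 1.44 = 0.5028 L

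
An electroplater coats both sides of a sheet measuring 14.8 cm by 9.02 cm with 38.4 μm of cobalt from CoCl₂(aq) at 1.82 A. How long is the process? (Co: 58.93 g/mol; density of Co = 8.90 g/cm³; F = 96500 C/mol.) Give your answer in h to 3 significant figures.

Plated area = 2 × 14.8 × 9.02 = 267.0 cm²
Volume = 267.0 × 38.4×10⁻⁴ cm = 1.025 cm³
m(Co) = 1.025 × 8.90 = 9.123 g
n(Co) = 9.123 / 58.93 = 0.1548 mol; n(e⁻) = 2 × 0.1548 = 0.3096 mol
Q = 0.3096 × 96500 = 29880 C
t = 29880 / 1.82 = 16420 s = 4.56 h

4.56 h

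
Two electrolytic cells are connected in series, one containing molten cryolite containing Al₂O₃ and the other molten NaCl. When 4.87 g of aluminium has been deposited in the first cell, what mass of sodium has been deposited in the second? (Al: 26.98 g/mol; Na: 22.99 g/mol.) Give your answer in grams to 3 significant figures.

12.4 g

n(Al) = 4.87 / 26.98 = 0.1805 mol
Al³⁺ + 3e⁻ → Al, so n(e⁻) = 3 × 0.1805 = 0.5415 mol
In series, the same 0.5415 mol of electrons flows through the second cell.
Na⁺ + e⁻ → Na, so n(Na) = 0.5415 mol
m(Na) = 0.5415 × 22.99 = 12.4 g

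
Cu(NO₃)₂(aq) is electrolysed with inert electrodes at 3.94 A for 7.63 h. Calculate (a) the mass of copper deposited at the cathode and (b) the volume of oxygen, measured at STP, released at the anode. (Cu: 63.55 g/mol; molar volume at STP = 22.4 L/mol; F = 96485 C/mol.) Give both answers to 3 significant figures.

Q = 3.94 × 27468 = 1.082×10^5 C; n(e⁻) = 1.082×10^5 / 96485 = 1.121 mol
Cathode: Cu²⁺ + 2e⁻ → Cu → n(Cu) = 1.121/2 = 0.5605 mol → 35.6 g
Anode: 2H₂O → O₂ + 4H⁺ + 4e⁻ → n(O₂) = 1.121/4 = 0.2803 mol → 6.28 L

35.6 g Cu; 6.28 L O₂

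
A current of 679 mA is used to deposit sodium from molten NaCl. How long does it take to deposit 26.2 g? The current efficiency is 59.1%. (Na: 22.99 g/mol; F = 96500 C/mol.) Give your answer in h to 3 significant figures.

n(Na) = 26.2 / 22.99 = 1.140 mol
Na⁺ + e⁻ → Na, so n(e⁻) = 1.140 mol
Q = 1.140 × 96500 / 0.591 = 1.861×10^5 C
t = Q / I = 1.861×10^5 / 0.679 = 2.741×10^5 s = 76.1 h

76.1 h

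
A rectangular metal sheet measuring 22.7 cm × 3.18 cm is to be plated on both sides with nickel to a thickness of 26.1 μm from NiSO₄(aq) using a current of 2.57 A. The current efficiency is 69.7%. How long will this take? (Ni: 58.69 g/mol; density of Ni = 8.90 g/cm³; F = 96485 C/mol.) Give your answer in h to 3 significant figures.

1.71 h

Plated area = 2 × 22.7 × 3.18 = 144.4 cm²
Volume = 144.4 × 26.1×10⁻⁴ cm = 0.3769 cm³
m(Ni) = 0.3769 × 8.90 = 3.354 g
n(Ni) = 3.354 / 58.69 = 0.05715 mol; n(e⁻) = 2 × 0.05715 = 0.1143 mol
Q = 0.1143 × 96485 / 0.697 = 15820 C
t = 15820 / 2.57 = 6156 s = 1.71 h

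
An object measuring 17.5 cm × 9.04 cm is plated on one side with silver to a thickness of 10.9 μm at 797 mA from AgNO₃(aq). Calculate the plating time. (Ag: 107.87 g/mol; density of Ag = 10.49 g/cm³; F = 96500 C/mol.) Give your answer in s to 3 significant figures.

2030 s

Plated area = 17.5 × 9.04 = 158.2 cm²
Volume = 158.2 × 10.9×10⁻⁴ cm = 0.1724 cm³
m(Ag) = 0.1724 × 10.49 = 1.808 g
n(Ag) = 1.808 / 107.87 = 0.01676 mol; n(e⁻) = 0.01676 mol
Q = 0.01676 × 96500 = 1617 C
t = 1617 / 0.797 = 2029 s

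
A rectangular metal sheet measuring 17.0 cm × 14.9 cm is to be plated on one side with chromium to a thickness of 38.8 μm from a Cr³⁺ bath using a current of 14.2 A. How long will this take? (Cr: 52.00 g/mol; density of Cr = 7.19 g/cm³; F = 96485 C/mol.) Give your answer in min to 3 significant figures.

46.2 min

Plated area = 17.0 × 14.9 = 253.3 cm²
Volume = 253.3 × 38.8×10⁻⁴ cm = 0.9828 cm³
m(Cr) = 0.9828 × 7.19 = 7.066 g
n(Cr) = 7.066 / 52.00 = 0.1359 mol; n(e⁻) = 3 × 0.1359 = 0.4077 mol
Q = 0.4077 × 96485 = 39340 C
t = 39340 / 14.2 = 2770 s = 46.2 min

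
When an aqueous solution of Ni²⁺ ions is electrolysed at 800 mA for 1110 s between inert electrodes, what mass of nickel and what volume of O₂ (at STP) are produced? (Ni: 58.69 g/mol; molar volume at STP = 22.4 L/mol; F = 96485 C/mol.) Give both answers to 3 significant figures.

0.270 g Ni; 0.0515 L O₂

Q = 0.800 × 1110 = 888.0 C; n(e⁻) = 888.0 / 96485 = 0.009204 mol
Cathode: Ni²⁺ + 2e⁻ → Ni → n(Ni) = 0.009204/2 = 0.004602 mol → 0.270 g
Anode: 2H₂O → O₂ + 4H⁺ + 4e⁻ → n(O₂) = 0.009204/4 = 0.002301 mol → 0.0515 L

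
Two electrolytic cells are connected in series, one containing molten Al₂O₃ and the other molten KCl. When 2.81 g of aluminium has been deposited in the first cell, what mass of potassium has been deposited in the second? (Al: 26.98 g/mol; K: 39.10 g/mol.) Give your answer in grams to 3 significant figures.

12.2 g

n(Al) = 2.81 / 26.98 = 0.1042 mol
Al³⁺ + 3e⁻ → Al, so n(e⁻) = 3 × 0.1042 = 0.3126 mol
In series, the same 0.3126 mol of electrons flows through the second cell.
K⁺ + e⁻ → K, so n(K) = 0.3126 mol
m(K) = 0.3126 × 39.10 = 12.2 g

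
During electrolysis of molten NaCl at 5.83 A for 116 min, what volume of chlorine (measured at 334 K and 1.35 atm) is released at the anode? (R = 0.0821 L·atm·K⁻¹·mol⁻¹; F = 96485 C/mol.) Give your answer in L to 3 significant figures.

4.27 L

Q = 5.83 A × 6960 s = 40580 C
n(e⁻) = 40580 / 96485 = 0.4206 mol
2Cl⁻ → Cl₂ + 2e⁻, so n(Cl₂) = 0.4206 / 2 = 0.2103 mol
V = nRT/P = 0.2103 × 0.0821 × 334 / 1.35 = 4.272 L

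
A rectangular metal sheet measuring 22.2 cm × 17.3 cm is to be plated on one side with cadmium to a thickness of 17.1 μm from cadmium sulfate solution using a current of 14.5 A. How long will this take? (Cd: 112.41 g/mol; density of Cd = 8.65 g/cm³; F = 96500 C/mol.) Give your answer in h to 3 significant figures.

0.187 h

Plated area = 22.2 × 17.3 = 384.1 cm²
Volume = 384.1 × 17.1×10⁻⁴ cm = 0.6568 cm³
m(Cd) = 0.6568 × 8.65 = 5.681 g
n(Cd) = 5.681 / 112.41 = 0.05054 mol; n(e⁻) = 2 × 0.05054 = 0.1011 mol
Q = 0.1011 × 96500 = 9756 C
t = 9756 / 14.5 = 672.8 s = 0.187 h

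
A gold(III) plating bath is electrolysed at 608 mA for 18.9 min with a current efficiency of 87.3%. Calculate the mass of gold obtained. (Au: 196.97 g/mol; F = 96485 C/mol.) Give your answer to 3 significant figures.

0.410 g

Q = 0.608 × 1134 = 689.5 C
n(e⁻) = 689.5 / 96485 = 0.007146 mol
Au³⁺ + 3e⁻ → Au, so theoretical m(Au) = 0.002382 × 196.97 = 0.4692 g
Actual mass = 87.3% × 0.4692 = 0.410 g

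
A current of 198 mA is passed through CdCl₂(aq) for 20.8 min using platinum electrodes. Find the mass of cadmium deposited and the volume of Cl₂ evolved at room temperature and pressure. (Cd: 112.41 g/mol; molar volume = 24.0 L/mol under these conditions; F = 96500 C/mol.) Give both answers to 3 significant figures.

Q = 0.198 × 1248 = 247.1 C; n(e⁻) = 247.1 / 96500 = 0.002561 mol
Cathode: Cd²⁺ + 2e⁻ → Cd → n(Cd) = 0.002561/2 = 0.001281 mol → 0.144 g
Anode: 2Cl⁻ → Cl₂ + 2e⁻ → n(Cl₂) = 0.002561/2 = 0.001281 mol → 0.0307 L

0.144 g Cd; 0.0307 L Cl₂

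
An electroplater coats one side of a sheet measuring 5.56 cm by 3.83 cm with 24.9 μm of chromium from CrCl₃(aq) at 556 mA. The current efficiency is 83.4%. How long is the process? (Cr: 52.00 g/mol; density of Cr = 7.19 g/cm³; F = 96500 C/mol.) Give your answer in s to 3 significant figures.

4580 s

Plated area = 5.56 × 3.83 = 21.29 cm²
Volume = 21.29 × 24.9×10⁻⁴ cm = 0.05301 cm³
m(Cr) = 0.05301 × 7.19 = 0.3811 g
n(Cr) = 0.3811 / 52.00 = 0.007329 mol; n(e⁻) = 3 × 0.007329 = 0.02199 mol
Q = 0.02199 × 96500 / 0.834 = 2544 C
t = 2544 / 0.556 = 4576 s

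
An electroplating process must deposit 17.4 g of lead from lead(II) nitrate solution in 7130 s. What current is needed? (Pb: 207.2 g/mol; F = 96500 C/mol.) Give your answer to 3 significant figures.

2.27 A

n(Pb) = 17.4 / 207.2 = 0.08398 mol
Pb²⁺ + 2e⁻ → Pb, so n(e⁻) = 2 × 0.08398 = 0.1680 mol
Q = 0.1680 × 96500 = 16210 C
I = Q / t = 16210 / 7130 s = 2.27 A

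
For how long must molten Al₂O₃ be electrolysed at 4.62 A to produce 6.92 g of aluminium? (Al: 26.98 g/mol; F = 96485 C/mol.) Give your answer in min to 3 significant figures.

268 min

n(Al) = 6.92 / 26.98 = 0.2565 mol
Al³⁺ + 3e⁻ → Al, so n(e⁻) = 3 × 0.2565 = 0.7695 mol
Q = 0.7695 × 96485 = 74250 C
t = Q / I = 74250 / 4.62 = 16070 s = 268 min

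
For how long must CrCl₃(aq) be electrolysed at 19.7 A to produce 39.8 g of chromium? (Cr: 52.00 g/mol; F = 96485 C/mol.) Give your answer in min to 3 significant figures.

n(Cr) = 39.8 / 52.00 = 0.7654 mol
Cr³⁺ + 3e⁻ → Cr, so n(e⁻) = 3 × 0.7654 = 2.296 mol
Q = 2.296 × 96485 = 2.215×10^5 C
t = Q / I = 2.215×10^5 / 19.7 = 11240 s = 187 min

187 min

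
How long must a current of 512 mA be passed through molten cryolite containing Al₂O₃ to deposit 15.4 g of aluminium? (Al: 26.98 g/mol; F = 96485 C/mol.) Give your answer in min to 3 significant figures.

n(Al) = 15.4 / 26.98 = 0.5708 mol
Al³⁺ + 3e⁻ → Al, so n(e⁻) = 3 × 0.5708 = 1.712 mol
Q = 1.712 × 96485 = 1.652×10^5 C
t = Q / I = 1.652×10^5 / 0.512 = 3.227×10^5 s = 5380 min

5380 min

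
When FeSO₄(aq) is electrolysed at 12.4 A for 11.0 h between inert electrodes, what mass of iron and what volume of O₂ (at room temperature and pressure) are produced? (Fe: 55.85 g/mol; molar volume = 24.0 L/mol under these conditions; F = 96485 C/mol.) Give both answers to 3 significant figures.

Q = 12.4 × 39600 = 4.910×10^5 C; n(e⁻) = 4.910×10^5 / 96485 = 5.089 mol
Cathode: Fe²⁺ + 2e⁻ → Fe → n(Fe) = 5.089/2 = 2.545 mol → 142 g
Anode: 2H₂O → O₂ + 4H⁺ + 4e⁻ → n(O₂) = 5.089/4 = 1.272 mol → 30.5 L

142 g Fe; 30.5 L O₂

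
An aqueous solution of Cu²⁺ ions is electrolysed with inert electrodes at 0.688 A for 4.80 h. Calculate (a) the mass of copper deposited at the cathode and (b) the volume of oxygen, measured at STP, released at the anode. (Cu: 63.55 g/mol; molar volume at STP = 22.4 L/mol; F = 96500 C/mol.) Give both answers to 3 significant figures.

3.91 g Cu; 0.690 L O₂

Q = 0.688 × 17280 = 11890 C; n(e⁻) = 11890 / 96500 = 0.1232 mol
Cathode: Cu²⁺ + 2e⁻ → Cu → n(Cu) = 0.1232/2 = 0.06160 mol → 3.91 g
Anode: 2H₂O → O₂ + 4H⁺ + 4e⁻ → n(O₂) = 0.1232/4 = 0.03080 mol → 0.690 L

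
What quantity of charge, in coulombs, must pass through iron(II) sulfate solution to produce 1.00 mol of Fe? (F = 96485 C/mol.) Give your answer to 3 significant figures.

Fe²⁺ + 2e⁻ → Fe, so n(e⁻) = 2 × 1.00 = 2.000 mol
Q = 2.000 × 96485 = 1.930×10^5 C

1.93×10^5 C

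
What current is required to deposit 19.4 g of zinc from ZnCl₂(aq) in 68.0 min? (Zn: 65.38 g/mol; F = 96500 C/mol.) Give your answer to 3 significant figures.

n(Zn) = 19.4 / 65.38 = 0.2967 mol
Zn²⁺ + 2e⁻ → Zn, so n(e⁻) = 2 × 0.2967 = 0.5934 mol
Q = 0.5934 × 96500 = 57260 C
I = Q / t = 57260 / 4080 s = 14.0 A

14.0 A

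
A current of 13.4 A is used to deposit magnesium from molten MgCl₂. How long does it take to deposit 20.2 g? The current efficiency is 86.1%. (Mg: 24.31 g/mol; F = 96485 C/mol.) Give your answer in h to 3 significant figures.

3.86 h

n(Mg) = 20.2 / 24.31 = 0.8309 mol
Mg²⁺ + 2e⁻ → Mg, so n(e⁻) = 2 × 0.8309 = 1.662 mol
Q = 1.662 × 96485 / 0.861 = 1.862×10^5 C
t = Q / I = 1.862×10^5 / 13.4 = 13900 s = 3.86 h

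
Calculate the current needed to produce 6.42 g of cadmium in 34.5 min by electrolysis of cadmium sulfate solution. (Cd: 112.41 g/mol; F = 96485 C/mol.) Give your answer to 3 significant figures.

5.32 A

n(Cd) = 6.42 / 112.41 = 0.05711 mol
Cd²⁺ + 2e⁻ → Cd, so n(e⁻) = 2 × 0.05711 = 0.1142 mol
Q = 0.1142 × 96485 = 11020 C
I = Q / t = 11020 / 2070 s = 5.32 A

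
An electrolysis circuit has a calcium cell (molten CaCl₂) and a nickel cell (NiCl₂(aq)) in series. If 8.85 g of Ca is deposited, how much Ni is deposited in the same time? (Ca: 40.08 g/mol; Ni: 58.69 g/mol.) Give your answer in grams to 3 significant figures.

13.0 g

n(Ca) = 8.85 / 40.08 = 0.2208 mol
Ca²⁺ + 2e⁻ → Ca, so n(e⁻) = 2 × 0.2208 = 0.4416 mol
Same current for the same time ⇒ same n(e⁻) = 0.4416 mol in both cells.
Ni²⁺ + 2e⁻ → Ni, so n(Ni) = 0.4416 / 2 = 0.2208 mol
m(Ni) = 0.2208 × 58.69 = 13.0 g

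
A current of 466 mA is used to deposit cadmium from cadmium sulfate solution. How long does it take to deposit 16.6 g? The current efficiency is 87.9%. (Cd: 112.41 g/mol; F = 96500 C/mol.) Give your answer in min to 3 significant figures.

n(Cd) = 16.6 / 112.41 = 0.1477 mol
Cd²⁺ + 2e⁻ → Cd, so n(e⁻) = 2 × 0.1477 = 0.2954 mol
Q = 0.2954 × 96500 / 0.879 = 32430 C
t = Q / I = 32430 / 0.466 = 69590 s = 1160 min

1160 min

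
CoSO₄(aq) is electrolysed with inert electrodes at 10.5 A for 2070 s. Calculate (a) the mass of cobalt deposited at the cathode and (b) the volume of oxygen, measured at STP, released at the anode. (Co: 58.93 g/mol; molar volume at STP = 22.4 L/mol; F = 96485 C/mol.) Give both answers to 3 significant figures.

Q = 10.5 × 2070 = 21740 C; n(e⁻) = 21740 / 96485 = 0.2253 mol
Cathode: Co²⁺ + 2e⁻ → Co → n(Co) = 0.2253/2 = 0.1127 mol → 6.64 g
Anode: 2H₂O → O₂ + 4H⁺ + 4e⁻ → n(O₂) = 0.2253/4 = 0.05633 mol → 1.26 L

6.64 g Co; 1.26 L O₂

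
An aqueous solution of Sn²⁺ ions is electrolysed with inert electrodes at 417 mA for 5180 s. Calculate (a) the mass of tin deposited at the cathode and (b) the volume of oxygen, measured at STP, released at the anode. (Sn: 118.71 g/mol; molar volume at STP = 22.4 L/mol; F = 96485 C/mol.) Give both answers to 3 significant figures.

1.33 g Sn; 0.125 L O₂

Q = 0.417 × 5180 = 2160 C; n(e⁻) = 2160 / 96485 = 0.02239 mol
Cathode: Sn²⁺ + 2e⁻ → Sn → n(Sn) = 0.02239/2 = 0.01120 mol → 1.33 g
Anode: 2H₂O → O₂ + 4H⁺ + 4e⁻ → n(O₂) = 0.02239/4 = 0.005598 mol → 0.125 L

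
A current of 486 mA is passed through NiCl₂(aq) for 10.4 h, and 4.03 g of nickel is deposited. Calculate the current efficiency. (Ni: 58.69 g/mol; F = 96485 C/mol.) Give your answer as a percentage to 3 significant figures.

72.8%

Q = 0.486 × 37440 = 18200 C
n(e⁻) = 18200 / 96485 = 0.1886 mol
Ni²⁺ + 2e⁻ → Ni, so theoretical n(Ni) = 0.09430 mol → 5.534 g
Efficiency = 4.03 / 5.534 = 0.7282 = 72.8%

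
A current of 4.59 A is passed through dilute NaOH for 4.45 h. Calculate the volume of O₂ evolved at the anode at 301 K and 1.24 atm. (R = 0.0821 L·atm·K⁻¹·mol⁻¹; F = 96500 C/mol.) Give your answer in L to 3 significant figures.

Charge passed = 4.59 × 16020 = 73530 C
n(e⁻) = Q/F = 73530/96500 = 0.7620 mol
2H₂O → O₂ + 4H⁺ + 4e⁻, so n(O₂) = 0.7620 / 4 = 0.1905 mol
V = nRT/P = 0.1905 × 0.0821 × 301 / 1.24 = 3.796 L

3.80 L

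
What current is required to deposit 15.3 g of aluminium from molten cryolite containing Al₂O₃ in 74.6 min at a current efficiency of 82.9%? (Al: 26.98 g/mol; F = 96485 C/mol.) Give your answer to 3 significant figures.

n(Al) = 15.3 / 26.98 = 0.5671 mol
Al³⁺ + 3e⁻ → Al, so n(e⁻) = 3 × 0.5671 = 1.701 mol
Q = 1.701 × 96485 / 0.829 = 1.980×10^5 C
I = Q / t = 1.980×10^5 / 4476 s = 44.2 A

44.2 A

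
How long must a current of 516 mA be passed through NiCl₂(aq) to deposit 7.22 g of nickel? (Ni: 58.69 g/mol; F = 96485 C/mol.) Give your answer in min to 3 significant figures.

n(Ni) = 7.22 / 58.69 = 0.1230 mol
Ni²⁺ + 2e⁻ → Ni, so n(e⁻) = 2 × 0.1230 = 0.2460 mol
Q = 0.2460 × 96485 = 23740 C
t = Q / I = 23740 / 0.516 = 46010 s = 767 min

767 min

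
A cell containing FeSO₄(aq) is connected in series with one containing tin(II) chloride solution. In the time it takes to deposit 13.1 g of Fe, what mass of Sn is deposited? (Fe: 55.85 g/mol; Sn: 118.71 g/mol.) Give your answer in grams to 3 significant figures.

27.8 g

n(Fe) = 13.1 / 55.85 = 0.2346 mol
Fe²⁺ + 2e⁻ → Fe, so n(e⁻) = 2 × 0.2346 = 0.4692 mol
Same current for the same time ⇒ same n(e⁻) = 0.4692 mol in both cells.
Sn²⁺ + 2e⁻ → Sn, so n(Sn) = 0.4692 / 2 = 0.2346 mol
m(Sn) = 0.2346 × 118.71 = 27.8 g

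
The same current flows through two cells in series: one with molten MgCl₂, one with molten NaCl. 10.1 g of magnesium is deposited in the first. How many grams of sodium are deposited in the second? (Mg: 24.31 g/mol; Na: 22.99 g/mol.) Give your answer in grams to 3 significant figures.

n(Mg) = 10.1 / 24.31 = 0.4155 mol
Mg²⁺ + 2e⁻ → Mg, so n(e⁻) = 2 × 0.4155 = 0.8310 mol
The cells are in series, so the same charge (and hence the same n(e⁻) = 0.8310 mol) passes through both.
Na⁺ + e⁻ → Na, so n(Na) = 0.8310 mol
m(Na) = 0.8310 × 22.99 = 19.1 g

19.1 g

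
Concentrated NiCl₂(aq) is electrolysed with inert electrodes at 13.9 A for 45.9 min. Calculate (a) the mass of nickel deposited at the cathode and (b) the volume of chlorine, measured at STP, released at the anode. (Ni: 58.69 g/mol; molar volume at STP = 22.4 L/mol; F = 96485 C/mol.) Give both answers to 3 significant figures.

11.6 g Ni; 4.44 L Cl₂

Q = 13.9 × 2754 = 38280 C; n(e⁻) = 38280 / 96485 = 0.3967 mol
Cathode: Ni²⁺ + 2e⁻ → Ni → n(Ni) = 0.3967/2 = 0.1984 mol → 11.6 g
Anode: 2Cl⁻ → Cl₂ + 2e⁻ → n(Cl₂) = 0.3967/2 = 0.1984 mol → 4.44 L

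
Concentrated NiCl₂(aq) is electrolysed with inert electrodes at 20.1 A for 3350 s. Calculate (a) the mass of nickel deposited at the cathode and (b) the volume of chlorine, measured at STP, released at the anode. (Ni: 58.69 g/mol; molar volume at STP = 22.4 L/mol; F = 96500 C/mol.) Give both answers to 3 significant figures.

Q = 20.1 × 3350 = 67340 C; n(e⁻) = 67340 / 96500 = 0.6978 mol
Cathode: Ni²⁺ + 2e⁻ → Ni → n(Ni) = 0.6978/2 = 0.3489 mol → 20.5 g
Anode: 2Cl⁻ → Cl₂ + 2e⁻ → n(Cl₂) = 0.6978/2 = 0.3489 mol → 7.82 L

20.5 g Ni; 7.82 L Cl₂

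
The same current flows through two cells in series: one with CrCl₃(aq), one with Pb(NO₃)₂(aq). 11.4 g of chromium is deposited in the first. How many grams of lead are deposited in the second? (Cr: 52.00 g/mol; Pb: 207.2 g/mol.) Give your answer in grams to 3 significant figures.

n(Cr) = 11.4 / 52.00 = 0.2192 mol
Cr³⁺ + 3e⁻ → Cr, so n(e⁻) = 3 × 0.2192 = 0.6576 mol
Same current for the same time ⇒ same n(e⁻) = 0.6576 mol in both cells.
Pb²⁺ + 2e⁻ → Pb, so n(Pb) = 0.6576 / 2 = 0.3288 mol
m(Pb) = 0.3288 × 207.2 = 68.1 g

68.1 g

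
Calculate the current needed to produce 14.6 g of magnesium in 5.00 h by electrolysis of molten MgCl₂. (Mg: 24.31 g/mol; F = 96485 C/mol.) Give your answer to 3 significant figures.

n(Mg) = 14.6 / 24.31 = 0.6006 mol
Mg²⁺ + 2e⁻ → Mg, so n(e⁻) = 2 × 0.6006 = 1.201 mol
Q = 1.201 × 96485 = 1.159×10^5 C
I = Q / t = 1.159×10^5 / 18000 s = 6.44 A

6.44 A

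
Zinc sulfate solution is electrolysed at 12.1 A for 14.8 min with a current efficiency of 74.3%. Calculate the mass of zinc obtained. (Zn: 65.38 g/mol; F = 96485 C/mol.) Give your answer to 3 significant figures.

2.70 g

Q = 12.1 × 888 = 10740 C
n(e⁻) = 10740 / 96485 = 0.1113 mol
Zn²⁺ + 2e⁻ → Zn, so theoretical m(Zn) = 0.05565 × 65.38 = 3.638 g
Actual mass = 74.3% × 3.638 = 2.70 g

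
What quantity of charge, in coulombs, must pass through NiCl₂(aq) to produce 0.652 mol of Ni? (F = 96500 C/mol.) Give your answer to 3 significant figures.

Ni²⁺ + 2e⁻ → Ni, so n(e⁻) = 2 × 0.652 = 1.304 mol
Q = 1.304 × 96500 = 1.258×10^5 C

1.26×10^5 C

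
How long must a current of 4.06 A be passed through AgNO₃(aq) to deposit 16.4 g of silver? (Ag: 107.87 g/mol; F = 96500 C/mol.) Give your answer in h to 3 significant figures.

n(Ag) = 16.4 / 107.87 = 0.1520 mol
Ag⁺ + e⁻ → Ag, so n(e⁻) = 0.1520 mol
Q = 0.1520 × 96500 = 14670 C
t = Q / I = 14670 / 4.06 = 3613 s = 1.00 h

1.00 h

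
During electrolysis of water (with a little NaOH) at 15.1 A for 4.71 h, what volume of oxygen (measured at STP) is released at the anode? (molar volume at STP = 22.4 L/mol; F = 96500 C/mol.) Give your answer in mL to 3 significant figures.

Charge passed = 15.1 × 16956 = 2.560×10^5 C
n(e⁻) = 2.560×10^5 / 96500 = 2.653 mol
2H₂O → O₂ + 4H⁺ + 4e⁻, so n(O₂) = 2.653 / 4 = 0.6633 mol
V = 0.6633 × 22.4 = 14.86 L
= 14900 mL

14900 mL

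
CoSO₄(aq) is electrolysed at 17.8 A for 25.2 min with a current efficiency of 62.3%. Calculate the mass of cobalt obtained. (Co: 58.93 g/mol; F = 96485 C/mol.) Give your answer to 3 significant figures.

Q = 17.8 × 1512 = 26910 C
n(e⁻) = 26910 / 96485 = 0.2789 mol
Co²⁺ + 2e⁻ → Co, so theoretical m(Co) = 0.1395 × 58.93 = 8.221 g
Actual mass = 62.3% × 8.221 = 5.12 g

5.12 g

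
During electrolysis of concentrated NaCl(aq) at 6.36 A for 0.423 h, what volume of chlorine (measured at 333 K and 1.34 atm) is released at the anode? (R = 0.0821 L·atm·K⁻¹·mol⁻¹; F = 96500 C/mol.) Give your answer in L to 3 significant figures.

Q = It = 6.36 × 1522.8 = 9685 C
Moles of electrons = 9685 / 96500 = 0.1004 mol
2Cl⁻ → Cl₂ + 2e⁻, so n(Cl₂) = 0.1004 / 2 = 0.05020 mol
V = nRT/P = 0.05020 × 0.0821 × 333 / 1.34 = 1.024 L

1.02 L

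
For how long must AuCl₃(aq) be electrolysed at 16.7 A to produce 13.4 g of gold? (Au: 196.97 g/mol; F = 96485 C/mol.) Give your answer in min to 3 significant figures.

n(Au) = 13.4 / 196.97 = 0.06803 mol
Au³⁺ + 3e⁻ → Au, so n(e⁻) = 3 × 0.06803 = 0.2041 mol
Q = 0.2041 × 96485 = 19690 C
t = Q / I = 19690 / 16.7 = 1179 s = 19.7 min

19.7 min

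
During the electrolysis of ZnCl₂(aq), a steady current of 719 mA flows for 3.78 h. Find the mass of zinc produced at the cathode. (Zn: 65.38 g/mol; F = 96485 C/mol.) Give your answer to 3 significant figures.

Charge passed = 0.719 × 13608 = 9784 C
n(e⁻) = Q/F = 9784/96485 = 0.1014 mol
Zn²⁺ + 2e⁻ → Zn, so n(Zn) = 0.1014 / 2 = 0.05070 mol
m = 0.05070 × 65.38 = 3.31 g

3.31 g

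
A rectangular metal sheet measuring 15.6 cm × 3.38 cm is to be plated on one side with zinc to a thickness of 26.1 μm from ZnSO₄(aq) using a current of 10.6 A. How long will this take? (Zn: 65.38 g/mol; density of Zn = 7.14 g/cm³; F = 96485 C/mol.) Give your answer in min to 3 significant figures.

4.56 min

Plated area = 15.6 × 3.38 = 52.73 cm²
Volume = 52.73 × 26.1×10⁻⁴ cm = 0.1376 cm³
m(Zn) = 0.1376 × 7.14 = 0.9825 g
n(Zn) = 0.9825 / 65.38 = 0.01503 mol; n(e⁻) = 2 × 0.01503 = 0.03006 mol
Q = 0.03006 × 96485 = 2900 C
t = 2900 / 10.6 = 273.6 s = 4.56 min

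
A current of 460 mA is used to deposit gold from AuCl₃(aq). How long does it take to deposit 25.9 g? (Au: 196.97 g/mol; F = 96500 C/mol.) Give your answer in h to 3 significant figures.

n(Au) = 25.9 / 196.97 = 0.1315 mol
Au³⁺ + 3e⁻ → Au, so n(e⁻) = 3 × 0.1315 = 0.3945 mol
Q = 0.3945 × 96500 = 38070 C
t = Q / I = 38070 / 0.460 = 82760 s = 23.0 h

23.0 h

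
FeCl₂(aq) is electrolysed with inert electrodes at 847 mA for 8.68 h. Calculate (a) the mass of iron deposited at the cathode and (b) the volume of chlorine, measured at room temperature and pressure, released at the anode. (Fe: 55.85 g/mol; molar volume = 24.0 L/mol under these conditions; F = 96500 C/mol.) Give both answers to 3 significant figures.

Q = 0.847 × 31248 = 26470 C; n(e⁻) = 26470 / 96500 = 0.2743 mol
Cathode: Fe²⁺ + 2e⁻ → Fe → n(Fe) = 0.2743/2 = 0.1372 mol → 7.66 g
Anode: 2Cl⁻ → Cl₂ + 2e⁻ → n(Cl₂) = 0.2743/2 = 0.1372 mol → 3.29 L

7.66 g Fe; 3.29 L Cl₂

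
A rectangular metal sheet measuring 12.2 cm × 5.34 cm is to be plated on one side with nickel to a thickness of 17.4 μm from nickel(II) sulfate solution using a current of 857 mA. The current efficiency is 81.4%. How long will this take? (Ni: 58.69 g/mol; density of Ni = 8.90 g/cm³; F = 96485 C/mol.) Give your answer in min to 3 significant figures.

Plated area = 12.2 × 5.34 = 65.15 cm²
Volume = 65.15 × 17.4×10⁻⁴ cm = 0.1134 cm³
m(Ni) = 0.1134 × 8.90 = 1.009 g
n(Ni) = 1.009 / 58.69 = 0.01719 mol; n(e⁻) = 2 × 0.01719 = 0.03438 mol
Q = 0.03438 × 96485 / 0.814 = 4075 C
t = 4075 / 0.857 = 4755 s = 79.3 min

79.3 min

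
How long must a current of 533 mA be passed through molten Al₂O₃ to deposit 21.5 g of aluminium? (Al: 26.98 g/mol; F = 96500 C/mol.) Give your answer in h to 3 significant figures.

120 h

n(Al) = 21.5 / 26.98 = 0.7969 mol
Al³⁺ + 3e⁻ → Al, so n(e⁻) = 3 × 0.7969 = 2.391 mol
Q = 2.391 × 96500 = 2.307×10^5 C
t = Q / I = 2.307×10^5 / 0.533 = 4.328×10^5 s = 120 h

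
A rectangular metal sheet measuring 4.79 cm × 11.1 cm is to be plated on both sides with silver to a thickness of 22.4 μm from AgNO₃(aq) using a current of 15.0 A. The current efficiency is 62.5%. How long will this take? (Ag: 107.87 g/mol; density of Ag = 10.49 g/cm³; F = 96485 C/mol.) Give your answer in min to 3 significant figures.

3.97 min

Plated area = 2 × 4.79 × 11.1 = 106.3 cm²
Volume = 106.3 × 22.4×10⁻⁴ cm = 0.2381 cm³
m(Ag) = 0.2381 × 10.49 = 2.498 g
n(Ag) = 2.498 / 107.87 = 0.02316 mol; n(e⁻) = 0.02316 mol
Q = 0.02316 × 96485 / 0.625 = 3575 C
t = 3575 / 15.0 = 238.3 s = 3.97 min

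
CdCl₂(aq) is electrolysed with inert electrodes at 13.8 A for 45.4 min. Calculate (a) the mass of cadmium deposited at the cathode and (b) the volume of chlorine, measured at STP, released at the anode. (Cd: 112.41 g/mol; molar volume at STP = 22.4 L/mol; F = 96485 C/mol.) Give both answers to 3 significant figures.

Q = 13.8 × 2724 = 37590 C; n(e⁻) = 37590 / 96485 = 0.3896 mol
Cathode: Cd²⁺ + 2e⁻ → Cd → n(Cd) = 0.3896/2 = 0.1948 mol → 21.9 g
Anode: 2Cl⁻ → Cl₂ + 2e⁻ → n(Cl₂) = 0.3896/2 = 0.1948 mol → 4.36 L

21.9 g Cd; 4.36 L Cl₂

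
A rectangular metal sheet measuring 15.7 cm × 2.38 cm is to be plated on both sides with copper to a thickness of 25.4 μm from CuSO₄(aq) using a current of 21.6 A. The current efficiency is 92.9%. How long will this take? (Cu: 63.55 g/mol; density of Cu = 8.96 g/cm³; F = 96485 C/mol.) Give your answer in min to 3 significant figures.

Plated area = 2 × 15.7 × 2.38 = 74.73 cm²
Volume = 74.73 × 25.4×10⁻⁴ cm = 0.1898 cm³
m(Cu) = 0.1898 × 8.96 = 1.701 g
n(Cu) = 1.701 / 63.55 = 0.02677 mol; n(e⁻) = 2 × 0.02677 = 0.05354 mol
Q = 0.05354 × 96485 / 0.929 = 5561 C
t = 5561 / 21.6 = 257.5 s = 4.29 min

4.29 min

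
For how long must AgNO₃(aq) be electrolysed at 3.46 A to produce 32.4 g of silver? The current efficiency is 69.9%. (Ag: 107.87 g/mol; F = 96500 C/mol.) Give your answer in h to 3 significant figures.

n(Ag) = 32.4 / 107.87 = 0.3004 mol
Ag⁺ + e⁻ → Ag, so n(e⁻) = 0.3004 mol
Q = 0.3004 × 96500 / 0.699 = 41470 C
t = Q / I = 41470 / 3.46 = 11990 s = 3.33 h

3.33 h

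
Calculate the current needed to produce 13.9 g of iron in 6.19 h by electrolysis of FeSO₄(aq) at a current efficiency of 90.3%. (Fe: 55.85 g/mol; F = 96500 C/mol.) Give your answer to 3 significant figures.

2.39 A

n(Fe) = 13.9 / 55.85 = 0.2489 mol
Fe²⁺ + 2e⁻ → Fe, so n(e⁻) = 2 × 0.2489 = 0.4978 mol
Q = 0.4978 × 96500 / 0.903 = 53200 C
I = Q / t = 53200 / 22284 s = 2.39 A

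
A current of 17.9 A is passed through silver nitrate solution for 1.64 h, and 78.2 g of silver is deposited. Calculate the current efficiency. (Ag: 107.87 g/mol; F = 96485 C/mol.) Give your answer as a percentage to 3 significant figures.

Q = 17.9 × 5904 = 1.057×10^5 C
n(e⁻) = 1.057×10^5 / 96485 = 1.096 mol
Ag⁺ + e⁻ → Ag, so theoretical n(Ag) = 1.096 mol → 118.2 g
Efficiency = 78.2 / 118.2 = 0.6616 = 66.2%

66.2%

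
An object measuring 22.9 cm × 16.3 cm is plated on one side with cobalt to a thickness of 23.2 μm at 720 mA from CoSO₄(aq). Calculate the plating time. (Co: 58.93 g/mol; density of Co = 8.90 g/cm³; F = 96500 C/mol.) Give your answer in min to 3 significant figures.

584 min

Plated area = 22.9 × 16.3 = 373.3 cm²
Volume = 373.3 × 23.2×10⁻⁴ cm = 0.8661 cm³
m(Co) = 0.8661 × 8.90 = 7.708 g
n(Co) = 7.708 / 58.93 = 0.1308 mol; n(e⁻) = 2 × 0.1308 = 0.2616 mol
Q = 0.2616 × 96500 = 25240 C
t = 25240 / 0.720 = 35060 s = 584 min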